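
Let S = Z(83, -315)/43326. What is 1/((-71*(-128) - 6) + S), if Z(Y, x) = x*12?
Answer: 2407/21860164 ≈ 0.00011011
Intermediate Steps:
Z(Y, x) = 12*x
S = -210/2407 (S = (12*(-315))/43326 = -3780*1/43326 = -210/2407 ≈ -0.087246)
1/((-71*(-128) - 6) + S) = 1/((-71*(-128) - 6) - 210/2407) = 1/((9088 - 6) - 210/2407) = 1/(9082 - 210/2407) = 1/(21860164/2407) = 2407/21860164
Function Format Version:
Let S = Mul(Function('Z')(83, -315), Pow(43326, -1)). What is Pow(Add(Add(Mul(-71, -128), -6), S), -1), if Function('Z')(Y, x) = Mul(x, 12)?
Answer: Rational(2407, 21860164) ≈ 0.00011011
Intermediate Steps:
Function('Z')(Y, x) = Mul(12, x)
S = Rational(-210, 2407) (S = Mul(Mul(12, -315), Pow(43326, -1)) = Mul(-3780, Rational(1, 43326)) = Rational(-210, 2407) ≈ -0.087246)
Pow(Add(Add(Mul(-71, -128), -6), S), -1) = Pow(Add(Add(Mul(-71, -128), -6), Rational(-210, 2407)), -1) = Pow(Add(Add(9088, -6), Rational(-210, 2407)), -1) = Pow(Add(9082, Rational(-210, 2407)), -1) = Pow(Rational(21860164, 2407), -1) = Rational(2407, 21860164)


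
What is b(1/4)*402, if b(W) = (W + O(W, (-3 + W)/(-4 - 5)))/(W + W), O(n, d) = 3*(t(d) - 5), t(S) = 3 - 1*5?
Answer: -16683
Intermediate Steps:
t(S) = -2 (t(S) = 3 - 5 = -2)
O(n, d) = -21 (O(n, d) = 3*(-2 - 5) = 3*(-7) = -21)
b(W) = (-21 + W)/(2*W) (b(W) = (W - 21)/(W + W) = (-21 + W)/((2*W)) = (-21 + W)*(1/(2*W)) = (-21 + W)/(2*W))
b(1/4)*402 = ((-21 + 1/4)/(2*(1/4)))*402 = ((-21 + ¼)/(2*(¼)))*402 = ((½)*4*(-83/4))*402 = -83/2*402 = -16683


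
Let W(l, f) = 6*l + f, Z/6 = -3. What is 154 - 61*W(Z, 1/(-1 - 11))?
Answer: 80965/12 ≈ 6747.1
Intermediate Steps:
Z = -18 (Z = 6*(-3) = -18)
W(l, f) = f + 6*l
154 - 61*W(Z, 1/(-1 - 11)) = 154 - 61*(1/(-1 - 11) + 6*(-18)) = 154 - 61*(1/(-12) - 108) = 154 - 61*(-1/12 - 108) = 154 - 61*(-1297/12) = 154 + 79117/12 = 80965/12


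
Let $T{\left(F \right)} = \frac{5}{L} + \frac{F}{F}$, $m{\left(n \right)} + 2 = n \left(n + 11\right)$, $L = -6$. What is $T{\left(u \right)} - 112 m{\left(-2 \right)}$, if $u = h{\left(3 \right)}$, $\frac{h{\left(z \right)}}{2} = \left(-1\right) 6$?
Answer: $\frac{13441}{6} \approx 2240.2$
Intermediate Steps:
$h{\left(z \right)} = -12$ ($h{\left(z \right)} = 2 \left(\left(-1\right) 6\right) = 2 \left(-6\right) = -12$)
$m{\left(n \right)} = -2 + n \left(11 + n\right)$ ($m{\left(n \right)} = -2 + n \left(n + 11\right) = -2 + n \left(11 + n\right)$)
$u = -12$
$T{\left(F \right)} = \frac{1}{6}$ ($T{\left(F \right)} = \frac{5}{-6} + \frac{F}{F} = 5 \left(- \frac{1}{6}\right) + 1 = - \frac{5}{6} + 1 = \frac{1}{6}$)
$T{\left(u \right)} - 112 m{\left(-2 \right)} = \frac{1}{6} - 112 \left(-2 + \left(-2\right)^{2} + 11 \left(-2\right)\right) = \frac{1}{6} - 112 \left(-2 + 4 - 22\right) = \frac{1}{6} - -2240 = \frac{1}{6} + 2240 = \frac{13441}{6}$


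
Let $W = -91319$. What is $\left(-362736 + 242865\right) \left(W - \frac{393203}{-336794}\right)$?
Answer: $\frac{194035175605647}{17726} \approx 1.0946 \cdot 10^{10}$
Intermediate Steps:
$\left(-362736 + 242865\right) \left(W - \frac{393203}{-336794}\right) = \left(-362736 + 242865\right) \left(-91319 - \frac{393203}{-336794}\right) = - 119871 \left(-91319 - - \frac{393203}{336794}\right) = - 119871 \left(-91319 + \frac{393203}{336794}\right) = \left(-119871\right) \left(- \frac{30755298083}{336794}\right) = \frac{194035175605647}{17726}$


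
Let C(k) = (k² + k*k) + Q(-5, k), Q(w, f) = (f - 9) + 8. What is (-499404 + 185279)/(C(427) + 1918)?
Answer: -314125/367002 ≈ -0.85592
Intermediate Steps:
Q(w, f) = -1 + f (Q(w, f) = (-9 + f) + 8 = -1 + f)
C(k) = -1 + k + 2*k² (C(k) = (k² + k*k) + (-1 + k) = (k² + k²) + (-1 + k) = 2*k² + (-1 + k) = -1 + k + 2*k²)
(-499404 + 185279)/(C(427) + 1918) = (-499404 + 185279)/((-1 + 427 + 2*427²) + 1918) = -314125/((-1 + 427 + 2*182329) + 1918) = -314125/((-1 + 427 + 364658) + 1918) = -314125/(365084 + 1918) = -314125/367002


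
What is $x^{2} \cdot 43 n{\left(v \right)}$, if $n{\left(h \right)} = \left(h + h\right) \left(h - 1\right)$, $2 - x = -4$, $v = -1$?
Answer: $6192$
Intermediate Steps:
$x = 6$ ($x = 2 - -4 = 2 + 4 = 6$)
$n{\left(h \right)} = 2 h \left(-1 + h\right)$
$x^{2} \cdot 43 n{\left(v \right)} = 6^{2} \cdot 43 \cdot 2 \left(-1\right) \left(-1 - 1\right) = 36 \cdot 43 \cdot 2 \left(-1\right) \left(-2\right) = 1548 \cdot 4 = 6192$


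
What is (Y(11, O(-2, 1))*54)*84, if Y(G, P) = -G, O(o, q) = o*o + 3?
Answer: -49896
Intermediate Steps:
O(o, q) = 3 + o² (O(o, q) = o² + 3 = 3 + o²)
(Y(11, O(-2, 1))*54)*84 = (-1*11*54)*84 = -11*54*84 = -594*84 = -49896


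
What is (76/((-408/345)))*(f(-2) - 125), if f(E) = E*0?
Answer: 273125/34 ≈ 8033.1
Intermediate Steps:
f(E) = 0
(76/((-408/345)))*(f(-2) - 125) = (76/((-408/345)))*(0 - 125) = (76/((-408*1/345)))*(-125) = (76/(-136/115))*(-125) = (76*(-115/136))*(-125) = -2185/34*(-125) = 273125/34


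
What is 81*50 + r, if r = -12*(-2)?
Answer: 4074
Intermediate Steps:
r = 24
81*50 + r = 81*50 + 24 = 4050 + 24 = 4074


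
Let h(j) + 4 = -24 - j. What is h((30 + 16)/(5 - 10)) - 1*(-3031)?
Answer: 15061/5 ≈ 3012.2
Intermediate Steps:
h(j) = -28 - j (h(j) = -4 + (-24 - j) = -28 - j)
h((30 + 16)/(5 - 10)) - 1*(-3031) = (-28 - (30 + 16)/(5 - 10)) - 1*(-3031) = (-28 - 46/(-5)) + 3031 = (-28 - 46*(-1)/5) + 3031 = (-28 - 1*(-46/5)) + 3031 = (-28 + 46/5) + 3031 = -94/5 + 3031 = 15061/5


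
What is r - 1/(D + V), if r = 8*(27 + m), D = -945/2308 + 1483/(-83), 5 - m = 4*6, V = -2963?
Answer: 36550932748/571105331 ≈ 64.000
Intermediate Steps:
m = -19 (m = 5 - 4*6 = 5 - 1*24 = 5 - 24 = -19)
D = -3501199/191564 (D = -945*1/2308 + 1483*(-1/83) = -945/2308 - 1483/83 = -3501199/191564 ≈ -18.277)
r = 64 (r = 8*(27 - 19) = 8*8 = 64)
r - 1/(D + V) = 64 - 1/(-3501199/191564 - 2963) = 64 - 1/(-571105331/191564) = 64 - 1*(-191564/571105331) = 64 + 191564/571105331 = 36550932748/571105331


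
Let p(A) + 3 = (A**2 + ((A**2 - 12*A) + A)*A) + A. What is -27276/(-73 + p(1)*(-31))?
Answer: -6819/67 ≈ -101.78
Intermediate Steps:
p(A) = -3 + A + A**2 + A*(A**2 - 11*A) (p(A) = -3 + ((A**2 + ((A**2 - 12*A) + A)*A) + A) = -3 + ((A**2 + (A**2 - 11*A)*A) + A) = -3 + ((A**2 + A*(A**2 - 11*A)) + A) = -3 + (A + A**2 + A*(A**2 - 11*A)) = -3 + A + A**2 + A*(A**2 - 11*A))
-27276/(-73 + p(1)*(-31)) = -27276/(-73 + (-3 + 1 + 1**3 - 10*1**2)*(-31)) = -27276/(-73 + (-3 + 1 + 1 - 10*1)*(-31)) = -27276/(-73 + (-3 + 1 + 1 - 10)*(-31)) = -27276/(-73 - 11*(-31)) = -27276/(-73 + 341) = -27276/268 = -27276*1/268 = -6819/67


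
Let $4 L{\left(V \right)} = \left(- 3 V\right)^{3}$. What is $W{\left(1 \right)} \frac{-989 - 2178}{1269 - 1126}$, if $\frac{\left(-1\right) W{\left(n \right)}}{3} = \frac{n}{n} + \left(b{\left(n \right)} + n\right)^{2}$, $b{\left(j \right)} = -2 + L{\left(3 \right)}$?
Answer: $\frac{5104934805}{2288} \approx 2.2312 \cdot 10^{6}$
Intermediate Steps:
$L{\left(V \right)} = - \frac{27 V^{3}}{4}$ ($L{\left(V \right)} = \frac{\left(- 3 V\right)^{3}}{4} = \frac{\left(-27\right) V^{3}}{4} = - \frac{27 V^{3}}{4}$)
$b{\left(j \right)} = - \frac{737}{4}$ ($b{\left(j \right)} = -2 - \frac{27 \cdot 3^{3}}{4} = -2 - \frac{729}{4} = - \frac{737}{4}$)
$W{\left(n \right)} = -3 - 3 \left(- \frac{737}{4} + n\right)^{2}$ ($W{\left(n \right)} = - 3 \left(\frac{n}{n} + \left(- \frac{737}{4} + n\right)^{2}\right) = - 3 \left(1 + \left(- \frac{737}{4} + n\right)^{2}\right) = -3 - 3 \left(- \frac{737}{4} + n\right)^{2}$)
$W{\left(1 \right)} \frac{-989 - 2178}{1269 - 1126} = \left(- \frac{1629555}{16} - 3 \cdot 1^{2} + \frac{2211}{2} \cdot 1\right) \frac{-989 - 2178}{1269 - 1126} = \left(- \frac{1629555}{16} - 3 + \frac{2211}{2}\right) \left(- \frac{3167}{143}\right) = \left(- \frac{1629555}{16} - 3 + \frac{2211}{2}\right) \left(\left(-3167\right) \frac{1}{143}\right) = \left(- \frac{1611915}{16}\right) \left(- \frac{3167}{143}\right) = \frac{5104934805}{2288}$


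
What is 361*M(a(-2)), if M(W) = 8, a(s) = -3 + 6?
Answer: 2888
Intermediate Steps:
a(s) = 3
361*M(a(-2)) = 361*8 = 2888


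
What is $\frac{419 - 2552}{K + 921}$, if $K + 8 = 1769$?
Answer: $- \frac{237}{298} \approx -0.7953$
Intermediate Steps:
$K = 1761$ ($K = -8 + 1769 = 1761$)
$\frac{419 - 2552}{K + 921} = \frac{419 - 2552}{1761 + 921} = - \frac{2133}{2682} = \left(-2133\right) \frac{1}{2682} = - \frac{237}{298}$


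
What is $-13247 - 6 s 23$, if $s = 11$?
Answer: $-14765$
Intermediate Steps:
$-13247 - 6 s 23 = -13247 - 6 \cdot 11 \cdot 23 = -13247 - 66 \cdot 23 = -13247 - 1518 = -14765$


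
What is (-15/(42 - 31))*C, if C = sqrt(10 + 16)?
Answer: -15*sqrt(26)/11 ≈ -6.9532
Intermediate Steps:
C = sqrt(26) ≈ 5.0990
(-15/(42 - 31))*C = (-15/(42 - 31))*sqrt(26) = (-15/11)*sqrt(26) = (-15*1/11)*sqrt(26) = -15*sqrt(26)/11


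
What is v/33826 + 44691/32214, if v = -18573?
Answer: 450398/537313 ≈ 0.83824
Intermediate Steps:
v/33826 + 44691/32214 = -18573/33826 + 44691/32214 = -18573*1/33826 + 44691*(1/32214) = -18573/33826 + 14897/10738 = 450398/537313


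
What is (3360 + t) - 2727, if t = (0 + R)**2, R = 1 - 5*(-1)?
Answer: 669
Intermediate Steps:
R = 6 (R = 1 + 5 = 6)
t = 36 (t = (0 + 6)**2 = 6**2 = 36)
(3360 + t) - 2727 = (3360 + 36) - 2727 = 3396 - 2727 = 669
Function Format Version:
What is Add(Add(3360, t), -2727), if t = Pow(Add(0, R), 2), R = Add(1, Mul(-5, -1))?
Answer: 669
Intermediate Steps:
R = 6 (R = Add(1, 5) = 6)
t = 36 (t = Pow(Add(0, 6), 2) = Pow(6, 2) = 36)
Add(Add(3360, t), -2727) = Add(Add(3360, 36), -2727) = Add(3396, -2727) = 669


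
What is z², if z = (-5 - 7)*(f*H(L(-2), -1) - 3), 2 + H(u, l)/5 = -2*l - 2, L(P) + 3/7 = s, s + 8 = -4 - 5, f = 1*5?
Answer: 404496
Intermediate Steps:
f = 5
s = -17 (s = -8 + (-4 - 5) = -8 - 9 = -17)
L(P) = -122/7 (L(P) = -3/7 - 17 = -122/7)
H(u, l) = -20 - 10*l (H(u, l) = -10 + 5*(-2*l - 2) = -10 + 5*(-2 - 2*l) = -10 + (-10 - 10*l) = -20 - 10*l)
z = 636 (z = (-5 - 7)*(5*(-20 - 10*(-1)) - 3) = -12*(5*(-20 + 10) - 3) = -12*(5*(-10) - 3) = -12*(-50 - 3) = -12*(-53) = 636)
z² = 636² = 404496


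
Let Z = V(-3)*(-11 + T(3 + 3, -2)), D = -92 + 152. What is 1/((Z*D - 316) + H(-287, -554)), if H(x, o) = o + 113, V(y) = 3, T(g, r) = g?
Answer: -1/1657 ≈ -0.00060350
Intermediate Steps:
D = 60
Z = -15 (Z = 3*(-11 + (3 + 3)) = 3*(-11 + 6) = 3*(-5) = -15)
H(x, o) = 113 + o
1/((Z*D - 316) + H(-287, -554)) = 1/((-15*60 - 316) + (113 - 554)) = 1/((-900 - 316) - 441) = 1/(-1216 - 441) = 1/(-1657) = -1/1657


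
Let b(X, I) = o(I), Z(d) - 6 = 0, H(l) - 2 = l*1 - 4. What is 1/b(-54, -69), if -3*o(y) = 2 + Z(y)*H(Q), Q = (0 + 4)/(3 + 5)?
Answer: 3/7 ≈ 0.42857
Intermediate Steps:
Q = 1/2 (Q = 4/8 = 4*(1/8) = 1/2 ≈ 0.50000)
H(l) = -2 + l (H(l) = 2 + (l*1 - 4) = 2 + (l - 4) = 2 + (-4 + l) = -2 + l)
Z(d) = 6 (Z(d) = 6 + 0 = 6)
o(y) = 7/3 (o(y) = -(2 + 6*(-2 + 1/2))/3 = -(2 + 6*(-3/2))/3 = -(2 - 9)/3 = -1/3*(-7) = 7/3)
b(X, I) = 7/3
1/b(-54, -69) = 1/(7/3) = 3/7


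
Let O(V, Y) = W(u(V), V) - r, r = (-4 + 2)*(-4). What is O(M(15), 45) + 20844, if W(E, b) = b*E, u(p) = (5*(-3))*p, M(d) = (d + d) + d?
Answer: -9539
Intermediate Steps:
M(d) = 3*d (M(d) = 2*d + d = 3*d)
r = 8 (r = -2*(-4) = 8)
u(p) = -15*p
W(E, b) = E*b
O(V, Y) = -8 - 15*V² (O(V, Y) = (-15*V)*V - 1*8 = -15*V² - 8 = -8 - 15*V²)
O(M(15), 45) + 20844 = (-8 - 15*(3*15)²) + 20844 = (-8 - 15*45²) + 20844 = (-8 - 15*2025) + 20844 = (-8 - 30375) + 20844 = -30383 + 20844 = -9539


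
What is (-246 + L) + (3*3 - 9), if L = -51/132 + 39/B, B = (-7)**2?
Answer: -529493/2156 ≈ -245.59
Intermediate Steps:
B = 49
L = 883/2156 (L = -51/132 + 39/49 = -51*1/132 + 39*(1/49) = -17/44 + 39/49 = 883/2156 ≈ 0.40955)
(-246 + L) + (3*3 - 9) = (-246 + 883/2156) + (3*3 - 9) = -529493/2156 + (9 - 9) = -529493/2156 + 0 = -529493/2156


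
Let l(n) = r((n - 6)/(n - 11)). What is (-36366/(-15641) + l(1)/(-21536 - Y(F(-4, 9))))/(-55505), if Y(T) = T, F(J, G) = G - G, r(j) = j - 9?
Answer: -1566622249/37393116381760 ≈ -4.1896e-5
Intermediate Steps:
r(j) = -9 + j
F(J, G) = 0
l(n) = -9 + (-6 + n)/(-11 + n) (l(n) = -9 + (n - 6)/(n - 11) = -9 + (-6 + n)/(-11 + n))
(-36366/(-15641) + l(1)/(-21536 - Y(F(-4, 9))))/(-55505) = (-36366/(-15641) + ((93 - 8*1)/(-11 + 1))/(-21536 - 1*0))/(-55505) = (-36366*(-1/15641) + ((93 - 8)/(-10))/(-21536 + 0))*(-1/55505) = (36366/15641 - ⅒*85/(-21536))*(-1/55505) = (36366/15641 - 17/2*(-1/21536))*(-1/55505) = (36366/15641 + 17/43072)*(-1/55505) = (1566622249/673689152)*(-1/55505) = -1566622249/37393116381760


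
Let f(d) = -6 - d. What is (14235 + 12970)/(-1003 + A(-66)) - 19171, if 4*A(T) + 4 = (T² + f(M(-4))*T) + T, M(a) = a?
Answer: -3837303/203 ≈ -18903.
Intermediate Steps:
A(T) = -1 - T/4 + T²/4 (A(T) = -1 + ((T² + (-6 - 1*(-4))*T) + T)/4 = -1 + ((T² + (-6 + 4)*T) + T)/4 = -1 + ((T² - 2*T) + T)/4 = -1 + (T² - T)/4 = -1 + (-T/4 + T²/4) = -1 - T/4 + T²/4)
(14235 + 12970)/(-1003 + A(-66)) - 19171 = (14235 + 12970)/(-1003 + (-1 - ¼*(-66) + (¼)*(-66)²)) - 19171 = 27205/(-1003 + (-1 + 33/2 + (¼)*4356)) - 19171 = 27205/(-1003 + (-1 + 33/2 + 1089)) - 19171 = 27205/(-1003 + 2209/2) - 19171 = 27205/(203/2) - 19171 = 27205*(2/203) - 19171 = 54410/203 - 19171 = -3837303/203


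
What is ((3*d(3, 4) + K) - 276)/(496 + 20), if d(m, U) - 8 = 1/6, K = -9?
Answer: -521/1032 ≈ -0.50484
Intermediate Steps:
d(m, U) = 49/6 (d(m, U) = 8 + 1/6 = 49/6)
((3*d(3, 4) + K) - 276)/(496 + 20) = ((3*(49/6) - 9) - 276)/(496 + 20) = ((49/2 - 9) - 276)/516 = (31/2 - 276)*(1/516) = -521/2*1/516 = -521/1032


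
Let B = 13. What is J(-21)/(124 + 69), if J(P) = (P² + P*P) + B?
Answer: 895/193 ≈ 4.6373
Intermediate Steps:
J(P) = 13 + 2*P² (J(P) = (P² + P*P) + 13 = (P² + P²) + 13 = 2*P² + 13 = 13 + 2*P²)
J(-21)/(124 + 69) = (13 + 2*(-21)²)/(124 + 69) = (13 + 2*441)/193 = (13 + 882)/193 = (1/193)*895 = 895/193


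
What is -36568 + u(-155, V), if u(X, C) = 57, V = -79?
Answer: -36511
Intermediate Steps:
-36568 + u(-155, V) = -36568 + 57 = -36511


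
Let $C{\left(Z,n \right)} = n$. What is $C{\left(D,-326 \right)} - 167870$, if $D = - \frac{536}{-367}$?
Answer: $-168196$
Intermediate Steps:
$D = \frac{536}{367}$ ($D = \left(-536\right) \left(- \frac{1}{367}\right) = \frac{536}{367} \approx 1.4605$)
$C{\left(D,-326 \right)} - 167870 = -326 - 167870 = -168196$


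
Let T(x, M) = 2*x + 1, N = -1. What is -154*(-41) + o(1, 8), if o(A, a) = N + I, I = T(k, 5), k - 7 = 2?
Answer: 6332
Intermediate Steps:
k = 9 (k = 7 + 2 = 9)
T(x, M) = 1 + 2*x
I = 19 (I = 1 + 2*9 = 1 + 18 = 19)
o(A, a) = 18 (o(A, a) = -1 + 19 = 18)
-154*(-41) + o(1, 8) = -154*(-41) + 18 = 6314 + 18 = 6332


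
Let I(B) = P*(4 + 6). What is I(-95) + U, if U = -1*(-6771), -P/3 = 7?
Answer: 6561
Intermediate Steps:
P = -21 (P = -3*7 = -21)
I(B) = -210 (I(B) = -21*(4 + 6) = -21*10 = -210)
U = 6771
I(-95) + U = -210 + 6771 = 6561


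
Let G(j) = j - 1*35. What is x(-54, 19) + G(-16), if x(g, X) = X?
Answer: -32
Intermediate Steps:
G(j) = -35 + j (G(j) = j - 35 = -35 + j)
x(-54, 19) + G(-16) = 19 + (-35 - 16) = 19 - 51 = -32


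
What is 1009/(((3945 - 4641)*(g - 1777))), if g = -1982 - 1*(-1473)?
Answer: 1009/1591056 ≈ 0.00063417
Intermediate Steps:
g = -509 (g = -1982 + 1473 = -509)
1009/(((3945 - 4641)*(g - 1777))) = 1009/(((3945 - 4641)*(-509 - 1777))) = 1009/((-696*(-2286))) = 1009/1591056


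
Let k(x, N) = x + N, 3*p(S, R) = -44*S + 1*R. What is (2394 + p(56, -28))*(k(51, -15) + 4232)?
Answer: 20016920/3 ≈ 6.6723e+6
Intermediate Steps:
p(S, R) = -44*S/3 + R/3 (p(S, R) = (-44*S + 1*R)/3 = (-44*S + R)/3 = (R - 44*S)/3 = -44*S/3 + R/3)
k(x, N) = N + x
(2394 + p(56, -28))*(k(51, -15) + 4232) = (2394 + (-44/3*56 + (⅓)*(-28)))*((-15 + 51) + 4232) = (2394 + (-2464/3 - 28/3))*(36 + 4232) = (2394 - 2492/3)*4268 = (4690/3)*4268 = 20016920/3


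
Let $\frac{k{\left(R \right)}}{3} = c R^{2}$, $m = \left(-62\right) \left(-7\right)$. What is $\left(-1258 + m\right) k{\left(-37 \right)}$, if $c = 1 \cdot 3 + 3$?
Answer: $-20305008$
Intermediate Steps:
$c = 6$ ($c = 3 + 3 = 6$)
$m = 434$
$k{\left(R \right)} = 18 R^{2}$ ($k{\left(R \right)} = 3 \cdot 6 R^{2} = 18 R^{2}$)
$\left(-1258 + m\right) k{\left(-37 \right)} = \left(-1258 + 434\right) 18 \left(-37\right)^{2} = - 824 \cdot 18 \cdot 1369 = \left(-824\right) 24642 = -20305008$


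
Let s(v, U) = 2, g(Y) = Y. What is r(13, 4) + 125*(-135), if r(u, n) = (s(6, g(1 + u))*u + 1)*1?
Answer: -16848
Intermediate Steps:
r(u, n) = 1 + 2*u (r(u, n) = (2*u + 1)*1 = (1 + 2*u)*1 = 1 + 2*u)
r(13, 4) + 125*(-135) = (1 + 2*13) + 125*(-135) = (1 + 26) - 16875 = 27 - 16875 = -16848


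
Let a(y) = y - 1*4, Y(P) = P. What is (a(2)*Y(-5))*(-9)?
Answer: -90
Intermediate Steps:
a(y) = -4 + y (a(y) = y - 4 = -4 + y)
(a(2)*Y(-5))*(-9) = ((-4 + 2)*(-5))*(-9) = -2*(-5)*(-9) = 10*(-9) = -90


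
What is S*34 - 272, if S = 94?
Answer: 2924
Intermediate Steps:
S*34 - 272 = 94*34 - 272 = 3196 - 272 = 2924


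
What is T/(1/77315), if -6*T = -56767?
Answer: 4388940605/6 ≈ 7.3149e+8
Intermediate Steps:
T = 56767/6 (T = -1/6*(-56767) = 56767/6 ≈ 9461.2)
T/(1/77315) = 56767/(6*(1/77315)) = (56767/6)*77315 = 4388940605/6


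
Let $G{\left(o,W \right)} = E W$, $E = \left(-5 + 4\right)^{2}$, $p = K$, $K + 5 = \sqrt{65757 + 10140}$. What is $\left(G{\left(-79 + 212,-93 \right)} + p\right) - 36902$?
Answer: $-37000 + 9 \sqrt{937} \approx -36725.0$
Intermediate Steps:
$K = -5 + 9 \sqrt{937}$ ($K = -5 + \sqrt{65757 + 10140} = -5 + \sqrt{75897} = -5 + 9 \sqrt{937} \approx 270.49$)
$p = -5 + 9 \sqrt{937} \approx 270.49$
$E = 1$ ($E = \left(-1\right)^{2} = 1$)
$G{\left(o,W \right)} = W$ ($G{\left(o,W \right)} = 1 W = W$)
$\left(G{\left(-79 + 212,-93 \right)} + p\right) - 36902 = \left(-93 - \left(5 - 9 \sqrt{937}\right)\right) - 36902 = \left(-98 + 9 \sqrt{937}\right) - 36902 = -37000 + 9 \sqrt{937}$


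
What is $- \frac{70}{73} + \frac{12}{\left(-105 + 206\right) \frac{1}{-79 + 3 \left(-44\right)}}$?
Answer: $- \frac{191906}{7373} \approx -26.028$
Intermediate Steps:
$- \frac{70}{73} + \frac{12}{\left(-105 + 206\right) \frac{1}{-79 + 3 \left(-44\right)}} = \left(-70\right) \frac{1}{73} + \frac{12}{101 \frac{1}{-79 - 132}} = - \frac{70}{73} + \frac{12}{101 \frac{1}{-211}} = - \frac{70}{73} + \frac{12}{101 \left(- \frac{1}{211}\right)} = - \frac{70}{73} + \frac{12}{- \frac{101}{211}} = - \frac{70}{73} + 12 \left(- \frac{211}{101}\right) = - \frac{70}{73} - \frac{2532}{101} = - \frac{191906}{7373}$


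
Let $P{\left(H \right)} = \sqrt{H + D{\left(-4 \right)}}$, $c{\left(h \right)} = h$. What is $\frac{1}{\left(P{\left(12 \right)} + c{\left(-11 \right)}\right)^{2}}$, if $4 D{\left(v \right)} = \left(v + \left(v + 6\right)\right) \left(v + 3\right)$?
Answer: $\frac{4}{\left(22 - 5 \sqrt{2}\right)^{2}} \approx 0.017947$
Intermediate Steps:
$D{\left(v \right)} = \frac{\left(3 + v\right) \left(6 + 2 v\right)}{4}$ ($D{\left(v \right)} = \frac{\left(v + \left(v + 6\right)\right) \left(v + 3\right)}{4} = \frac{\left(v + \left(6 + v\right)\right) \left(3 + v\right)}{4} = \frac{\left(6 + 2 v\right) \left(3 + v\right)}{4} = \frac{\left(3 + v\right) \left(6 + 2 v\right)}{4}$)
$P{\left(H \right)} = \sqrt{\frac{1}{2} + H}$ ($P{\left(H \right)} = \sqrt{H + \left(\frac{9}{2} + \frac{\left(-4\right)^{2}}{2} + 3 \left(-4\right)\right)} = \sqrt{H + \left(\frac{9}{2} + \frac{1}{2} \cdot 16 - 12\right)} = \sqrt{H + \left(\frac{9}{2} + 8 - 12\right)} = \sqrt{H + \frac{1}{2}} = \sqrt{\frac{1}{2} + H}$)
$\frac{1}{\left(P{\left(12 \right)} + c{\left(-11 \right)}\right)^{2}} = \frac{1}{\left(\frac{\sqrt{2 + 4 \cdot 12}}{2} - 11\right)^{2}} = \frac{1}{\left(\frac{\sqrt{2 + 48}}{2} - 11\right)^{2}} = \frac{1}{\left(\frac{\sqrt{50}}{2} - 11\right)^{2}} = \frac{1}{\left(\frac{5 \sqrt{2}}{2} - 11\right)^{2}} = \frac{1}{\left(-11 + \frac{5 \sqrt{2}}{2}\right)^{2}}$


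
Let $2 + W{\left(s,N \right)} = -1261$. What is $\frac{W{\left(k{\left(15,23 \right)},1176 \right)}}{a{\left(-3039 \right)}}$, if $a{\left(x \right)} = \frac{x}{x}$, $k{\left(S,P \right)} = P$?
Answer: $-1263$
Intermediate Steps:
$W{\left(s,N \right)} = -1263$ ($W{\left(s,N \right)} = -2 - 1261 = -1263$)
$a{\left(x \right)} = 1$
$\frac{W{\left(k{\left(15,23 \right)},1176 \right)}}{a{\left(-3039 \right)}} = - \frac{1263}{1} = \left(-1263\right) 1 = -1263$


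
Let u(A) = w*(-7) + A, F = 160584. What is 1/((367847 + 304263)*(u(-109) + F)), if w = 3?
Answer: 1/107842737940 ≈ 9.2728e-12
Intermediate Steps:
u(A) = -21 + A (u(A) = 3*(-7) + A = -21 + A)
1/((367847 + 304263)*(u(-109) + F)) = 1/((367847 + 304263)*((-21 - 109) + 160584)) = 1/(672110*(-130 + 160584)) = 1/(672110*160454) = 1/107842737940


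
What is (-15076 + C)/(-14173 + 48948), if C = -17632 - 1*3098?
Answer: -35806/34775 ≈ -1.0296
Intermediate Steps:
C = -20730 (C = -17632 - 3098 = -20730)
(-15076 + C)/(-14173 + 48948) = (-15076 - 20730)/(-14173 + 48948) = -35806/34775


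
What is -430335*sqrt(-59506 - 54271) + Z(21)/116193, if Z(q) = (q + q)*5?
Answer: 10/5533 - 430335*I*sqrt(113777) ≈ 0.0018073 - 1.4516e+8*I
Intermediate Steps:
Z(q) = 10*q (Z(q) = (2*q)*5 = 10*q)
-430335*sqrt(-59506 - 54271) + Z(21)/116193 = -430335*sqrt(-59506 - 54271) + (10*21)/116193 = -430335*sqrt(-113777) + 210*(1/116193) = -430335*I*sqrt(113777) + 10/5533 = 10/5533 - 430335*I*sqrt(113777)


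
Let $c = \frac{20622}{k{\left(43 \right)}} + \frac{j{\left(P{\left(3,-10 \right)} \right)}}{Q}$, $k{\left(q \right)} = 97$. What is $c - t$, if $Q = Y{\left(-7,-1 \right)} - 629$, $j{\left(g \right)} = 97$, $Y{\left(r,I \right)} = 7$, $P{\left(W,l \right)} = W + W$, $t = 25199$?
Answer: $- \frac{1507538991}{60334} \approx -24987.0$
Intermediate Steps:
$P{\left(W,l \right)} = 2 W$
$Q = -622$ ($Q = 7 - 629 = -622$)
$c = \frac{12817475}{60334}$ ($c = \frac{20622}{97} + \frac{97}{-622} = 20622 \cdot \frac{1}{97} + 97 \left(- \frac{1}{622}\right) = \frac{20622}{97} - \frac{97}{622} = \frac{12817475}{60334} \approx 212.44$)
$c - t = \frac{12817475}{60334} - 25199 = - \frac{1507538991}{60334}$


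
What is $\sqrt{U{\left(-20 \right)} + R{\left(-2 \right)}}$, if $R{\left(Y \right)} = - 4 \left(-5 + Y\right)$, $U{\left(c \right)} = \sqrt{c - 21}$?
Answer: $\sqrt{28 + i \sqrt{41}} \approx 5.3255 + 0.60117 i$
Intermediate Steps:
$U{\left(c \right)} = \sqrt{-21 + c}$
$R{\left(Y \right)} = 20 - 4 Y$
$\sqrt{U{\left(-20 \right)} + R{\left(-2 \right)}} = \sqrt{\sqrt{-21 - 20} + \left(20 - -8\right)} = \sqrt{\sqrt{-41} + \left(20 + 8\right)} = \sqrt{i \sqrt{41} + 28} = \sqrt{28 + i \sqrt{41}}$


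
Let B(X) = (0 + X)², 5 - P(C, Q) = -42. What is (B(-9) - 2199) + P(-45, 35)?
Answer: -2071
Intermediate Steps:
P(C, Q) = 47 (P(C, Q) = 5 - 1*(-42) = 5 + 42 = 47)
B(X) = X²
(B(-9) - 2199) + P(-45, 35) = ((-9)² - 2199) + 47 = (81 - 2199) + 47 = -2118 + 47 = -2071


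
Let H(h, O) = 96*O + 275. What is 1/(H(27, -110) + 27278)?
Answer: 1/16993 ≈ 5.8848e-5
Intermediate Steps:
H(h, O) = 275 + 96*O
1/(H(27, -110) + 27278) = 1/((275 + 96*(-110)) + 27278) = 1/((275 - 10560) + 27278) = 1/(-10285 + 27278) = 1/16993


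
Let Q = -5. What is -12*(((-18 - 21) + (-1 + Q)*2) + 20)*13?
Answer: 4836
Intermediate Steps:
-12*(((-18 - 21) + (-1 + Q)*2) + 20)*13 = -12*(((-18 - 21) + (-1 - 5)*2) + 20)*13 = -12*((-39 - 6*2) + 20)*13 = -12*((-39 - 12) + 20)*13 = -12*(-51 + 20)*13 = -12*(-31)*13 = 372*13 = 4836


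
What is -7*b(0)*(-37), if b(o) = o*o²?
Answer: 0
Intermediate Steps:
b(o) = o³
-7*b(0)*(-37) = -7*0³*(-37) = -7*0*(-37) = 0*(-37) = 0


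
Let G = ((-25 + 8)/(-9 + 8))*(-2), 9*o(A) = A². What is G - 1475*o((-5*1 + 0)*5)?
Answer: -922181/9 ≈ -1.0246e+5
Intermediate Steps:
o(A) = A²/9
G = -34 (G = -17/(-1)*(-2) = -17*(-1)*(-2) = 17*(-2) = -34)
G - 1475*o((-5*1 + 0)*5) = -34 - 1475*((-5*1 + 0)*5)²/9 = -34 - 1475*((-5 + 0)*5)²/9 = -34 - 1475*(-5*5)²/9 = -34 - 1475*(-25)²/9 = -34 - 1475*625/9 = -34 - 921875/9 = -922181/9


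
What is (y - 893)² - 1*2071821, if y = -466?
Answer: -224940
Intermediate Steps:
(y - 893)² - 1*2071821 = (-466 - 893)² - 1*2071821 = (-1359)² - 2071821 = 1846881 - 2071821 = -224940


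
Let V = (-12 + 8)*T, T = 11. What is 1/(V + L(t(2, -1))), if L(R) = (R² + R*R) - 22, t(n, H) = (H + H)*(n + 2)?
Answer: 1/62 ≈ 0.016129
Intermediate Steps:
t(n, H) = 2*H*(2 + n) (t(n, H) = (2*H)*(2 + n) = 2*H*(2 + n))
L(R) = -22 + 2*R² (L(R) = (R² + R²) - 22 = 2*R² - 22 = -22 + 2*R²)
V = -44 (V = (-12 + 8)*11 = -4*11 = -44)
1/(V + L(t(2, -1))) = 1/(-44 + (-22 + 2*(2*(-1)*(2 + 2))²)) = 1/(-44 + (-22 + 2*(2*(-1)*4)²)) = 1/(-44 + (-22 + 2*(-8)²)) = 1/(-44 + (-22 + 2*64)) = 1/(-44 + (-22 + 128)) = 1/(-44 + 106) = 1/62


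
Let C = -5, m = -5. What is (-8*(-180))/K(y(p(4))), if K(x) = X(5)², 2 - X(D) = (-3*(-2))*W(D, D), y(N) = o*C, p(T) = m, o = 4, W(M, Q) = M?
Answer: 90/49 ≈ 1.8367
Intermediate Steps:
p(T) = -5
y(N) = -20 (y(N) = 4*(-5) = -20)
X(D) = 2 - 6*D (X(D) = 2 - (-3*(-2))*D = 2 - 6*D)
K(x) = 784 (K(x) = (2 - 6*5)² = (2 - 30)² = (-28)² = 784)
(-8*(-180))/K(y(p(4))) = -8*(-180)/784 = 1440*(1/784) = 90/49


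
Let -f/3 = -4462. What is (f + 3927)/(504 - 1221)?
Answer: -5771/239 ≈ -24.146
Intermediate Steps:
f = 13386 (f = -3*(-4462) = 13386)
(f + 3927)/(504 - 1221) = (13386 + 3927)/(504 - 1221) = 17313/(-717) = 17313*(-1/717) = -5771/239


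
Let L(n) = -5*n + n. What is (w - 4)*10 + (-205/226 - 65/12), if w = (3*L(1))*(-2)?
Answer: 262625/1356 ≈ 193.68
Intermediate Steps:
L(n) = -4*n
w = 24 (w = (3*(-4*1))*(-2) = (3*(-4))*(-2) = -12*(-2) = 24)
(w - 4)*10 + (-205/226 - 65/12) = (24 - 4)*10 + (-205/226 - 65/12) = 20*10 + (-205*1/226 - 65*1/12) = 200 + (-205/226 - 65/12) = 200 - 8575/1356 = 262625/1356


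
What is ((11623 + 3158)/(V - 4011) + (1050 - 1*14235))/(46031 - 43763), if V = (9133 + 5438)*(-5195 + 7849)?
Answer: -84971659579/14616285894 ≈ -5.8135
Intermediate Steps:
V = 38671434 (V = 14571*2654 = 38671434)
((11623 + 3158)/(V - 4011) + (1050 - 1*14235))/(46031 - 43763) = ((11623 + 3158)/(38671434 - 4011) + (1050 - 1*14235))/(46031 - 43763) = (14781/38667423 + (1050 - 14235))/2268 = (14781*(1/38667423) - 13185)*(1/2268) = (4927/12889141 - 13185)*(1/2268) = -169943319158/12889141*1/2268 = -84971659579/14616285894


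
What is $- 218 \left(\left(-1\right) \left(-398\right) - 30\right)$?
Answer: $-80224$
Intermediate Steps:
$- 218 \left(\left(-1\right) \left(-398\right) - 30\right) = - 218 \left(398 + \left(-111 + 81\right)\right) = - 218 \left(398 - 30\right) = \left(-218\right) 368 = -80224$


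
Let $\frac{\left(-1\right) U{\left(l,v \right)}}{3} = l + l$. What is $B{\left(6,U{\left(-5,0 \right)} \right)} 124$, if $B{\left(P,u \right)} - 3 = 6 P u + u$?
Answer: $138012$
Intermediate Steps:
$U{\left(l,v \right)} = - 6 l$ ($U{\left(l,v \right)} = - 3 \left(l + l\right) = - 3 \cdot 2 l = - 6 l$)
$B{\left(P,u \right)} = 3 + u + 6 P u$ ($B{\left(P,u \right)} = 3 + \left(6 P u + u\right) = 3 + \left(u + 6 P u\right) = 3 + u + 6 P u$)
$B{\left(6,U{\left(-5,0 \right)} \right)} 124 = \left(3 - -30 + 6 \cdot 6 \left(\left(-6\right) \left(-5\right)\right)\right) 124 = \left(3 + 30 + 6 \cdot 6 \cdot 30\right) 124 = \left(3 + 30 + 1080\right) 124 = 1113 \cdot 124 = 138012$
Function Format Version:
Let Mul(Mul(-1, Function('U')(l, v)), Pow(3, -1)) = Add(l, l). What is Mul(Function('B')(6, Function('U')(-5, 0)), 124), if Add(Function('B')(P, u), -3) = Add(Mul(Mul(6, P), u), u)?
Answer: 138012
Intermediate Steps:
Function('U')(l, v) = Mul(-6, l) (Function('U')(l, v) = Mul(-3, Add(l, l)) = Mul(-3, Mul(2, l)) = Mul(-6, l))
Function('B')(P, u) = Add(3, u, Mul(6, P, u)) (Function('B')(P, u) = Add(3, Add(Mul(Mul(6, P), u), u)) = Add(3, Add(Mul(6, P, u), u)) = Add(3, Add(u, Mul(6, P, u))) = Add(3, u, Mul(6, P, u)))
Mul(Function('B')(6, Function('U')(-5, 0)), 124) = Mul(Add(3, Mul(-6, -5), Mul(6, 6, Mul(-6, -5))), 124) = Mul(Add(3, 30, Mul(6, 6, 30)), 124) = Mul(Add(3, 30, 1080), 124) = Mul(1113, 124) = 138012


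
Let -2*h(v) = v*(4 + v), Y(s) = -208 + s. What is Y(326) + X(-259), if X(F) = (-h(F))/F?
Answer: -19/2 ≈ -9.5000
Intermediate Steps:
h(v) = -v*(4 + v)/2
X(F) = 2 + F/2 (X(F) = (-(-1)*F*(4 + F)/2)/F = (F*(4 + F)/2)/F = 2 + F/2)
Y(326) + X(-259) = (-208 + 326) + (2 + (1/2)*(-259)) = 118 + (2 - 259/2) = 118 - 255/2 = -19/2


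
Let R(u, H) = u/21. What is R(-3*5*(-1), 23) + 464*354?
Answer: 1149797/7 ≈ 1.6426e+5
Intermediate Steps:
R(u, H) = u/21 (R(u, H) = u*(1/21) = u/21)
R(-3*5*(-1), 23) + 464*354 = (-3*5*(-1))/21 + 464*354 = (-15*(-1))/21 + 164256 = (1/21)*15 + 164256 = 5/7 + 164256 = 1149797/7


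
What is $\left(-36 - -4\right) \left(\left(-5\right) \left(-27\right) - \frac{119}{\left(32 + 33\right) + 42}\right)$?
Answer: $- \frac{458432}{107} \approx -4284.4$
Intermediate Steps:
$\left(-36 - -4\right) \left(\left(-5\right) \left(-27\right) - \frac{119}{\left(32 + 33\right) + 42}\right) = \left(-36 + 4\right) \left(135 - \frac{119}{65 + 42}\right) = - 32 \left(135 - \frac{119}{107}\right) = \left(-32\right) \frac{14326}{107} = - \frac{458432}{107}$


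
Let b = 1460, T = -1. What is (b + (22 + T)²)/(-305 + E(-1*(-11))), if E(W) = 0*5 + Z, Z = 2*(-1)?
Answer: -1901/307 ≈ -6.1922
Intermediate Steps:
Z = -2
E(W) = -2 (E(W) = 0*5 - 2 = 0 - 2 = -2)
(b + (22 + T)²)/(-305 + E(-1*(-11))) = (1460 + (22 - 1)²)/(-305 - 2) = (1460 + 21²)/(-307) = (1460 + 441)*(-1/307) = 1901*(-1/307) = -1901/307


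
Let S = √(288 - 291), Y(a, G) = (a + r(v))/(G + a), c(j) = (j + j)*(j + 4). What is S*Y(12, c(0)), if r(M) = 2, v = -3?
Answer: 7*I*√3/6 ≈ 2.0207*I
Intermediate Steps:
c(j) = 2*j*(4 + j) (c(j) = (2*j)*(4 + j) = 2*j*(4 + j))
Y(a, G) = (2 + a)/(G + a) (Y(a, G) = (a + 2)/(G + a) = (2 + a)/(G + a))
S = I*√3 (S = √(-3) = I*√3 ≈ 1.732*I)
S*Y(12, c(0)) = (I*√3)*((2 + 12)/(2*0*(4 + 0) + 12)) = (I*√3)*(14/(2*0*4 + 12)) = (I*√3)*(14/(0 + 12)) = (I*√3)*(14/12) = (I*√3)*((1/12)*14) = (I*√3)*(7/6) = 7*I*√3/6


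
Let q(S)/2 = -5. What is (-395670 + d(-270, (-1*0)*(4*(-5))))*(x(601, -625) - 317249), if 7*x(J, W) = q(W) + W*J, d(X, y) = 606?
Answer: 1025735478192/7 ≈ 1.4653e+11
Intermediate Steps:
q(S) = -10 (q(S) = 2*(-5) = -10)
x(J, W) = -10/7 + J*W/7 (x(J, W) = (-10 + W*J)/7 = (-10 + J*W)/7 = -10/7 + J*W/7)
(-395670 + d(-270, (-1*0)*(4*(-5))))*(x(601, -625) - 317249) = (-395670 + 606)*((-10/7 + (1/7)*601*(-625)) - 317249) = -395064*((-10/7 - 375625/7) - 317249) = -395064*(-375635/7 - 317249) = -395064*(-2596378/7) = 1025735478192/7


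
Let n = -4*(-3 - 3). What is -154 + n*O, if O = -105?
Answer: -2674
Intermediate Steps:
n = 24 (n = -4*(-6) = 24)
-154 + n*O = -154 + 24*(-105) = -154 - 2520 = -2674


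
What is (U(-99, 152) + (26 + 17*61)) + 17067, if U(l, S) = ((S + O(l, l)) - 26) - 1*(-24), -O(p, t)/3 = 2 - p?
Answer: 17977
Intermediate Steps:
O(p, t) = -6 + 3*p (O(p, t) = -3*(2 - p) = -6 + 3*p)
U(l, S) = -8 + S + 3*l (U(l, S) = ((S + (-6 + 3*l)) - 26) - 1*(-24) = ((-6 + S + 3*l) - 26) + 24 = (-32 + S + 3*l) + 24 = -8 + S + 3*l)
(U(-99, 152) + (26 + 17*61)) + 17067 = ((-8 + 152 + 3*(-99)) + (26 + 17*61)) + 17067 = ((-8 + 152 - 297) + (26 + 1037)) + 17067 = (-153 + 1063) + 17067 = 910 + 17067 = 17977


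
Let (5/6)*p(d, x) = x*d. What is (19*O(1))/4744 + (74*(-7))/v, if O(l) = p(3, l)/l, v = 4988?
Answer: -1322633/14789420 ≈ -0.089431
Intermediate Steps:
p(d, x) = 6*d*x/5 (p(d, x) = 6*(x*d)/5 = 6*(d*x)/5 = 6*d*x/5)
O(l) = 18/5 (O(l) = ((6/5)*3*l)/l = (18*l/5)/l = 18/5)
(19*O(1))/4744 + (74*(-7))/v = (19*(18/5))/4744 + (74*(-7))/4988 = (342/5)*(1/4744) - 518*1/4988 = 171/11860 - 259/2494 = -1322633/14789420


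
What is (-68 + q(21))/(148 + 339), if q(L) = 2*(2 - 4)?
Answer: -72/487 ≈ -0.14784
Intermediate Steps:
q(L) = -4 (q(L) = 2*(-2) = -4)
(-68 + q(21))/(148 + 339) = (-68 - 4)/(148 + 339) = -72/487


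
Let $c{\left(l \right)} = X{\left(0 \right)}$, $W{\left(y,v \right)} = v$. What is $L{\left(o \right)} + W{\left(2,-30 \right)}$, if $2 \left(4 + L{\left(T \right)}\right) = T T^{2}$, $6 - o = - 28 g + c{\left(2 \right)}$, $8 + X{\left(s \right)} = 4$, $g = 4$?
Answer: $907890$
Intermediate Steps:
$X{\left(s \right)} = -4$ ($X{\left(s \right)} = -8 + 4 = -4$)
$c{\left(l \right)} = -4$
$o = 122$ ($o = 6 - \left(\left(-28\right) 4 - 4\right) = 6 - \left(-112 - 4\right) = 6 - -116 = 6 + 116 = 122$)
$L{\left(T \right)} = -4 + \frac{T^{3}}{2}$ ($L{\left(T \right)} = -4 + \frac{T T^{2}}{2} = -4 + \frac{T^{3}}{2}$)
$L{\left(o \right)} + W{\left(2,-30 \right)} = \left(-4 + \frac{122^{3}}{2}\right) - 30 = \left(-4 + \frac{1}{2} \cdot 1815848\right) - 30 = \left(-4 + 907924\right) - 30 = 907920 - 30 = 907890$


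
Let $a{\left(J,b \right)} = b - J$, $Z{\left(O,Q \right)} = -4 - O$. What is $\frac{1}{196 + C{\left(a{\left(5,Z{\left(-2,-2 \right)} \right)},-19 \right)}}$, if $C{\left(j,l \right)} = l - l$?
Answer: $\frac{1}{196} \approx 0.005102$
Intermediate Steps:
$C{\left(j,l \right)} = 0$
$\frac{1}{196 + C{\left(a{\left(5,Z{\left(-2,-2 \right)} \right)},-19 \right)}} = \frac{1}{196 + 0} = \frac{1}{196}$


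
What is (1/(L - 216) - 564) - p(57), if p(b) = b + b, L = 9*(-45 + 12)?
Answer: -347815/513 ≈ -678.00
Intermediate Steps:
L = -297 (L = 9*(-33) = -297)
p(b) = 2*b
(1/(L - 216) - 564) - p(57) = (1/(-297 - 216) - 564) - 2*57 = (1/(-513) - 564) - 1*114 = (-1/513 - 564) - 114 = -289333/513 - 114 = -347815/513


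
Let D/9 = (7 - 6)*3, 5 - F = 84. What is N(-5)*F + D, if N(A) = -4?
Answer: 343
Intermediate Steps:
F = -79 (F = 5 - 1*84 = 5 - 84 = -79)
D = 27 (D = 9*((7 - 6)*3) = 9*(1*3) = 9*3 = 27)
N(-5)*F + D = -4*(-79) + 27 = 316 + 27 = 343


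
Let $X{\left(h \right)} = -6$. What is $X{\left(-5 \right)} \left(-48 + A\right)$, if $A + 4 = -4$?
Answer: $336$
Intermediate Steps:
$A = -8$ ($A = -4 - 4 = -8$)
$X{\left(-5 \right)} \left(-48 + A\right) = - 6 \left(-48 - 8\right) = \left(-6\right) \left(-56\right) = 336$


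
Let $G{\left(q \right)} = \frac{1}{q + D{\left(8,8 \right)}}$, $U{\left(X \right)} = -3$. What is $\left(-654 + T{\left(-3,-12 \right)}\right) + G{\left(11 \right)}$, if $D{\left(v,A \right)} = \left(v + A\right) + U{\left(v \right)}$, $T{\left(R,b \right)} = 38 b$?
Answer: $- \frac{26639}{24} \approx -1110.0$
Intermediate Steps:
$D{\left(v,A \right)} = -3 + A + v$ ($D{\left(v,A \right)} = \left(v + A\right) - 3 = \left(A + v\right) - 3 = -3 + A + v$)
$G{\left(q \right)} = \frac{1}{13 + q}$ ($G{\left(q \right)} = \frac{1}{q + \left(-3 + 8 + 8\right)} = \frac{1}{q + 13} = \frac{1}{13 + q}$)
$\left(-654 + T{\left(-3,-12 \right)}\right) + G{\left(11 \right)} = \left(-654 + 38 \left(-12\right)\right) + \frac{1}{13 + 11} = \left(-654 - 456\right) + \frac{1}{24} = -1110 + \frac{1}{24} = - \frac{26639}{24}$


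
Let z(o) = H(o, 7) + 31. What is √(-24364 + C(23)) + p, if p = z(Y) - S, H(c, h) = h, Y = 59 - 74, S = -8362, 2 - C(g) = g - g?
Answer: 8400 + I*√24362 ≈ 8400.0 + 156.08*I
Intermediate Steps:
C(g) = 2 (C(g) = 2 - (g - g) = 2 - 1*0 = 2 + 0 = 2)
Y = -15
z(o) = 38 (z(o) = 7 + 31 = 38)
p = 8400 (p = 38 - 1*(-8362) = 38 + 8362 = 8400)
√(-24364 + C(23)) + p = √(-24364 + 2) + 8400 = √(-24362) + 8400 = I*√24362 + 8400 = 8400 + I*√24362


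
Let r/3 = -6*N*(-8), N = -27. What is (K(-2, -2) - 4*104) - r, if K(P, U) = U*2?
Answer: 3468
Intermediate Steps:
K(P, U) = 2*U
r = -3888 (r = 3*(-6*(-27)*(-8)) = 3*(162*(-8)) = 3*(-1296) = -3888)
(K(-2, -2) - 4*104) - r = (2*(-2) - 4*104) - 1*(-3888) = (-4 - 416) + 3888 = -420 + 3888 = 3468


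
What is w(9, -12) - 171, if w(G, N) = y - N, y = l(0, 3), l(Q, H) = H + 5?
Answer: -151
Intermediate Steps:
l(Q, H) = 5 + H
y = 8 (y = 5 + 3 = 8)
w(G, N) = 8 - N
w(9, -12) - 171 = (8 - 1*(-12)) - 171 = (8 + 12) - 171 = 20 - 171 = -151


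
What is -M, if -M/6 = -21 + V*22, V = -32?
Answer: -4350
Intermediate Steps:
M = 4350 (M = -6*(-21 - 32*22) = -6*(-21 - 704) = -6*(-725) = 4350)
-M = -1*4350 = -4350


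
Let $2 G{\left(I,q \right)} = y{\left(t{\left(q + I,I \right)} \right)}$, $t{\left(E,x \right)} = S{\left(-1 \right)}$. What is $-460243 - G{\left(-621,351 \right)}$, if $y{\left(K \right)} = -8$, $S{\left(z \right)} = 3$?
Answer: $-460239$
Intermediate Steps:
$t{\left(E,x \right)} = 3$
$G{\left(I,q \right)} = -4$ ($G{\left(I,q \right)} = \frac{1}{2} \left(-8\right) = -4$)
$-460243 - G{\left(-621,351 \right)} = -460243 - -4 = -460243 + 4 = -460239$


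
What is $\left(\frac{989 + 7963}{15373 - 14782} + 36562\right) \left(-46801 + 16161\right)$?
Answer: $- \frac{220782586720}{197} \approx -1.1207 \cdot 10^{9}$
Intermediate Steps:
$\left(\frac{989 + 7963}{15373 - 14782} + 36562\right) \left(-46801 + 16161\right) = \left(\frac{8952}{591} + 36562\right) \left(-30640\right) = \left(8952 \cdot \frac{1}{591} + 36562\right) \left(-30640\right) = \left(\frac{2984}{197} + 36562\right) \left(-30640\right) = \frac{7205698}{197} \left(-30640\right) = - \frac{220782586720}{197}$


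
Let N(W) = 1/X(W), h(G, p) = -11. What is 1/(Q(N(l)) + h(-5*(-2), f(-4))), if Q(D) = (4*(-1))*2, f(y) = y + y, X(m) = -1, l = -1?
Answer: -1/19 ≈ -0.052632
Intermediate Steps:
f(y) = 2*y
N(W) = -1 (N(W) = 1/(-1) = -1)
Q(D) = -8 (Q(D) = -4*2 = -8)
1/(Q(N(l)) + h(-5*(-2), f(-4))) = 1/(-8 - 11) = 1/(-19) = -1/19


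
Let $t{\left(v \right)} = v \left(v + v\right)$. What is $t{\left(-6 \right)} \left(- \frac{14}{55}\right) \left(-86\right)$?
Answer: $\frac{86688}{55} \approx 1576.1$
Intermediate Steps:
$t{\left(v \right)} = 2 v^{2}$ ($t{\left(v \right)} = v 2 v = 2 v^{2}$)
$t{\left(-6 \right)} \left(- \frac{14}{55}\right) \left(-86\right) = 2 \left(-6\right)^{2} \left(- \frac{14}{55}\right) \left(-86\right) = 2 \cdot 36 \left(\left(-14\right) \frac{1}{55}\right) \left(-86\right) = 72 \left(- \frac{14}{55}\right) \left(-86\right) = \left(- \frac{1008}{55}\right) \left(-86\right) = \frac{86688}{55}$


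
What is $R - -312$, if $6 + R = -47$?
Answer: $259$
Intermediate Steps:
$R = -53$ ($R = -6 - 47 = -53$)
$R - -312 = -53 - -312 = -53 + 312 = 259$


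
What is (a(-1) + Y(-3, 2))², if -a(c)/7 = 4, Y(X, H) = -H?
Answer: 900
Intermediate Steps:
a(c) = -28 (a(c) = -7*4 = -28)
(a(-1) + Y(-3, 2))² = (-28 - 1*2)² = (-28 - 2)² = (-30)² = 900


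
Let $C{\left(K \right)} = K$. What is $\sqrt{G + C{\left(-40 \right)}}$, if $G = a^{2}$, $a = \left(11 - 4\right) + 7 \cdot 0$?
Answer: $3$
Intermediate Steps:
$a = 7$ ($a = 7 + 0 = 7$)
$G = 49$ ($G = 7^{2} = 49$)
$\sqrt{G + C{\left(-40 \right)}} = \sqrt{49 - 40} = \sqrt{9} = 3$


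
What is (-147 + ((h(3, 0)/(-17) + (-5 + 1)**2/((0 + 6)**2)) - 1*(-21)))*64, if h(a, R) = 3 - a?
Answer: -72320/9 ≈ -8035.6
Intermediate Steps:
(-147 + ((h(3, 0)/(-17) + (-5 + 1)**2/((0 + 6)**2)) - 1*(-21)))*64 = (-147 + (((3 - 1*3)/(-17) + (-5 + 1)**2/((0 + 6)**2)) - 1*(-21)))*64 = (-147 + (((3 - 3)*(-1/17) + (-4)**2/(6**2)) + 21))*64 = (-147 + ((0*(-1/17) + 16/36) + 21))*64 = (-147 + ((0 + 16*(1/36)) + 21))*64 = (-147 + ((0 + 4/9) + 21))*64 = (-147 + (4/9 + 21))*64 = (-147 + 193/9)*64 = -1130/9*64 = -72320/9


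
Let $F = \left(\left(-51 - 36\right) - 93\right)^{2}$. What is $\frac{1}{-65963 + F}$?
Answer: $- \frac{1}{33563} \approx -2.9795 \cdot 10^{-5}$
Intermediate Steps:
$F = 32400$ ($F = \left(-87 - 93\right)^{2} = \left(-180\right)^{2} = 32400$)
$\frac{1}{-65963 + F} = \frac{1}{-65963 + 32400} = \frac{1}{-33563} = - \frac{1}{33563}$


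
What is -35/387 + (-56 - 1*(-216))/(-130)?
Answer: -6647/5031 ≈ -1.3212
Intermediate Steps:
-35/387 + (-56 - 1*(-216))/(-130) = -35*1/387 + (-56 + 216)*(-1/130) = -35/387 + 160*(-1/130) = -35/387 - 16/13 = -6647/5031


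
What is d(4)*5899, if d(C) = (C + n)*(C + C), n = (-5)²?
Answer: 1368568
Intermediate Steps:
n = 25
d(C) = 2*C*(25 + C) (d(C) = (C + 25)*(C + C) = (25 + C)*(2*C) = 2*C*(25 + C))
d(4)*5899 = (2*4*(25 + 4))*5899 = (2*4*29)*5899 = 232*5899 = 1368568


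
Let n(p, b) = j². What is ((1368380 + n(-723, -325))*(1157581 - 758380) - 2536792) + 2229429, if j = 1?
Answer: 546258756218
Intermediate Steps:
n(p, b) = 1 (n(p, b) = 1² = 1)
((1368380 + n(-723, -325))*(1157581 - 758380) - 2536792) + 2229429 = ((1368380 + 1)*(1157581 - 758380) - 2536792) + 2229429 = (1368381*399201 - 2536792) + 2229429 = (546259063581 - 2536792) + 2229429 = 546256526789 + 2229429 = 546258756218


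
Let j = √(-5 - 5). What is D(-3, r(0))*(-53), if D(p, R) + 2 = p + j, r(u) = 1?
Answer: 265 - 53*I*√10 ≈ 265.0 - 167.6*I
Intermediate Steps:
j = I*√10 (j = √(-10) = I*√10 ≈ 3.1623*I)
D(p, R) = -2 + p + I*√10 (D(p, R) = -2 + (p + I*√10) = -2 + p + I*√10)
D(-3, r(0))*(-53) = (-2 - 3 + I*√10)*(-53) = (-5 + I*√10)*(-53) = 265 - 53*I*√10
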